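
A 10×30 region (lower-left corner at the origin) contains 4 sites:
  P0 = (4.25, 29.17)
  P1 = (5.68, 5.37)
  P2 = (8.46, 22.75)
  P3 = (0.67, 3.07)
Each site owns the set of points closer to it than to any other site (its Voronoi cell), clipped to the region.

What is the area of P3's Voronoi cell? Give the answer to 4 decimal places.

Area of P3's cell: 28.4654

1. box [0,10]×[0,30]: [(0, 0) (10, 0) (10, 30) (0, 30)]
2. ⊥bis P3·P0 via (2.46,16.12): [(0, 16.4574) (0, 0) (10, 0) (10, 15.0858)]  |A|=157.716
3. ⊥bis P3·P1 via (3.175,4.22): [(0, 11.136) (0, 0) (5.1123, 0)]  |A|=28.4654
4. ⊥bis P3·P2 via (4.565,12.91): [(0, 11.136) (0, 0) (5.1123, 0)]  |A|=28.4654
5. canonical 3-gon: [(0, 11.136) (0, 0) (5.1123, 0)]
6. shoelace: 28.4654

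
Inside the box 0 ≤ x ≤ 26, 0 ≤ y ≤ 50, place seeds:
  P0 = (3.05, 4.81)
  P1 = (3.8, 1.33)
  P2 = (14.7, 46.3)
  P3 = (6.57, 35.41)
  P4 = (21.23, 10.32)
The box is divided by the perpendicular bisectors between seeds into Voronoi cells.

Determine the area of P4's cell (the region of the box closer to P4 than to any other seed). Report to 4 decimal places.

1. box [0,26]×[0,50]: [(0, 0) (26, 0) (26, 50) (0, 50)]
2. ⊥bis P4·P0 via (12.14,7.565): [(0, 47.6204) (14.4328, 0) (26, 0) (26, 50) (0, 50)]  |A|=956.3522
3. ⊥bis P4·P1 via (12.515,5.825): [(0, 47.6204) (12.8845, 5.1087) (15.5194, 0) (26, 0) (26, 50) (0, 50)]  |A|=953.5766
4. ⊥bis P4·P2 via (17.965,28.31): [(6.4841, 26.2263) (12.8845, 5.1087) (15.5194, 0) (26, 0) (26, 29.7683)]  |A|=439.3841
5. ⊥bis P4·P3 via (13.9,22.865): [(25.5861, 29.6932) (8.4653, 19.6895) (12.8845, 5.1087) (15.5194, 0) (26, 0) (26, 29.7683)]  |A|=373.5168
6. canonical 6-gon: [(25.5861, 29.6932) (8.4653, 19.6895) (12.8845, 5.1087) (15.5194, 0) (26, 0) (26, 29.7683)]
7. shoelace: 373.5168

Area of P4's cell: 373.5168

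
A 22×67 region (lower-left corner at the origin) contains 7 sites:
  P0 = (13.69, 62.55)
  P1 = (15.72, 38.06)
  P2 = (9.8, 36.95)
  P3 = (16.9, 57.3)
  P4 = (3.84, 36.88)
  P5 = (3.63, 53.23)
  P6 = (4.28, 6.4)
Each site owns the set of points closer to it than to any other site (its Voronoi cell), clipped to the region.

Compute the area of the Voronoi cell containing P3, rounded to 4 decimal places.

1. box [0,22]×[0,67]: [(0, 0) (22, 0) (22, 67) (0, 67)]
2. ⊥bis P3·P0 via (15.295,59.925): [(0, 50.5732) (0, 0) (22, 0) (22, 64.0246)]  |A|=1260.5761
3. ⊥bis P3·P1 via (16.31,47.68): [(0, 50.5732) (0, 48.6803) (22, 47.331) (22, 64.0246)]  |A|=204.4515
4. ⊥bis P3·P2 via (13.35,47.125): [(1.2595, 51.3433) (10.7887, 48.0186) (22, 47.331) (22, 64.0246)]  |A|=188.4776
5. ⊥bis P3·P4 via (10.37,47.09): [(2.5173, 52.1123) (6.6727, 49.4547) (10.7887, 48.0186) (22, 47.331) (22, 64.0246)]  |A|=185.2083
6. ⊥bis P3·P5 via (10.265,55.265): [(9.8558, 56.5993) (12.5201, 47.9124) (22, 47.331) (22, 64.0246)]  |A|=141.7663
7. ⊥bis P3·P6 via (10.59,31.85): [(9.8558, 56.5993) (12.5201, 47.9124) (22, 47.331) (22, 64.0246)]  |A|=141.7663
8. canonical 4-gon: [(9.8558, 56.5993) (12.5201, 47.9124) (22, 47.331) (22, 64.0246)]
9. shoelace: 141.7663

Area of P3's cell: 141.7663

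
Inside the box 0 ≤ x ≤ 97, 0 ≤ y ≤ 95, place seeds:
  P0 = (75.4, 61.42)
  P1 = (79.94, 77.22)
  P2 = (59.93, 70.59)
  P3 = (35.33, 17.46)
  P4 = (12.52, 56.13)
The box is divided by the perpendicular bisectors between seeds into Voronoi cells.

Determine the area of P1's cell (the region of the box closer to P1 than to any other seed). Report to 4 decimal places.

1. box [0,97]×[0,95]: [(0, 0) (97, 0) (97, 95) (0, 95)]
2. ⊥bis P1·P0 via (77.67,69.32): [(0, 91.6378) (97, 63.7657) (97, 95) (0, 95)]  |A|=1677.9293
3. ⊥bis P1·P2 via (69.935,73.905): [(70.8001, 71.294) (97, 63.7657) (97, 95) (62.9455, 95)]  |A|=812.8157
4. ⊥bis P1·P3 via (57.635,47.34): [(70.8001, 71.294) (97, 63.7657) (97, 95) (62.9455, 95)]  |A|=812.8157
5. ⊥bis P1·P4 via (46.23,66.675): [(70.8001, 71.294) (97, 63.7657) (97, 95) (62.9455, 95)]  |A|=812.8157
6. canonical 4-gon: [(70.8001, 71.294) (97, 63.7657) (97, 95) (62.9455, 95)]
7. shoelace: 812.8157

Area of P1's cell: 812.8157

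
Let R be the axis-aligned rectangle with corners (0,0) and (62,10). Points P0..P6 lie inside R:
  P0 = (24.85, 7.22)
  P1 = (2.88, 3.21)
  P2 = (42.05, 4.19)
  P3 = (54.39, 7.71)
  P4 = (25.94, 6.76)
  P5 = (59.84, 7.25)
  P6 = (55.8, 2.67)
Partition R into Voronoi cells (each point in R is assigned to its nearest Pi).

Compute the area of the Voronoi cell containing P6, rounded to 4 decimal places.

Area of P6's cell: 55.1317

1. box [0,62]×[0,10]: [(0, 0) (62, 0) (62, 10) (0, 10)]
2. ⊥bis P6·P0 via (40.325,4.945): [(39.598, 0) (62, 0) (62, 10) (41.0681, 10)]  |A|=216.6691
3. ⊥bis P6·P1 via (29.34,2.94): [(39.598, 0) (62, 0) (62, 10) (41.0681, 10)]  |A|=216.6691
4. ⊥bis P6·P2 via (48.925,3.43): [(48.5458, 0) (62, 0) (62, 10) (49.6513, 10)]  |A|=129.0144
5. ⊥bis P6·P3 via (55.095,5.19): [(48.9289, 3.4649) (48.5458, 0) (62, 0) (62, 7.1218)]  |A|=69.8537
6. ⊥bis P6·P4 via (40.87,4.715): [(48.9289, 3.4649) (48.5458, 0) (62, 0) (62, 7.1218)]  |A|=69.8537
7. ⊥bis P6·P5 via (57.82,4.96): [(56.9659, 5.7134) (48.9289, 3.4649) (48.5458, 0) (62, 0) (62, 1.2728)]  |A|=55.1317
8. canonical 5-gon: [(56.9659, 5.7134) (48.9289, 3.4649) (48.5458, 0) (62, 0) (62, 1.2728)]
9. shoelace: 55.1317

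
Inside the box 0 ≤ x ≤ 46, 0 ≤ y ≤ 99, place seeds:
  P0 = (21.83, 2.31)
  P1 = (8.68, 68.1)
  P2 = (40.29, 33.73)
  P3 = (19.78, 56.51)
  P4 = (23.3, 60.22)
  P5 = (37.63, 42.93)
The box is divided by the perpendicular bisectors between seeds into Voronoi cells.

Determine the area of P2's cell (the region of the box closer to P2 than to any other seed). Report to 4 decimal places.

1. box [0,46]×[0,99]: [(0, 0) (46, 0) (46, 99) (0, 99)]
2. ⊥bis P2·P0 via (31.06,18.02): [(0, 36.2685) (46, 9.2424) (46, 99) (0, 99)]  |A|=3507.2496
3. ⊥bis P2·P1 via (24.485,50.915): [(5.223, 33.1998) (46, 9.2424) (46, 70.7023)]  |A|=1253.0738
4. ⊥bis P2·P3 via (30.035,45.12): [(12.2259, 29.0855) (46, 9.2424) (46, 59.4941)]  |A|=848.6044
5. ⊥bis P2·P4 via (31.795,46.975): [(32.839, 47.6446) (12.2259, 29.0855) (46, 9.2424) (46, 56.0857)]  |A|=826.1756
6. ⊥bis P2·P5 via (38.96,38.33): [(14.7042, 31.3169) (12.2259, 29.0855) (46, 9.2424) (46, 40.3655)]  |A|=549.2818
7. canonical 4-gon: [(14.7042, 31.3169) (12.2259, 29.0855) (46, 9.2424) (46, 40.3655)]
8. shoelace: 549.2818

Area of P2's cell: 549.2818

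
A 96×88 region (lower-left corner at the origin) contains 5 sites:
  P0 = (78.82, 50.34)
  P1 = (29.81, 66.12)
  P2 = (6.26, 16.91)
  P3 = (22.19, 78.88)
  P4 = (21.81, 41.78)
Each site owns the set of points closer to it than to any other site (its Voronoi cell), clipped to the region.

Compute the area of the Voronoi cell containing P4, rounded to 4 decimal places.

Area of P4's cell: 1721.7725

1. box [0,96]×[0,88]: [(0, 0) (96, 0) (96, 88) (0, 88)]
2. ⊥bis P4·P0 via (50.315,46.06): [(0, 0) (57.2309, 0) (44.0177, 88) (0, 88)]  |A|=4454.939
3. ⊥bis P4·P1 via (25.81,53.95): [(0, 62.4332) (0, 0) (57.2309, 0) (50.3409, 45.8872)]  |A|=2884.5552
4. ⊥bis P4·P2 via (14.035,29.345): [(0, 62.4332) (0, 38.1204) (56.8437, 2.5788) (50.3409, 45.8872)]  |A|=1727.3093
5. ⊥bis P4·P3 via (22,60.33): [(5.897, 60.4949) (0, 60.5553) (0, 38.1204) (56.8437, 2.5788) (50.3409, 45.8872)]  |A|=1721.7725
6. canonical 5-gon: [(5.897, 60.4949) (0, 60.5553) (0, 38.1204) (56.8437, 2.5788) (50.3409, 45.8872)]
7. shoelace: 1721.7725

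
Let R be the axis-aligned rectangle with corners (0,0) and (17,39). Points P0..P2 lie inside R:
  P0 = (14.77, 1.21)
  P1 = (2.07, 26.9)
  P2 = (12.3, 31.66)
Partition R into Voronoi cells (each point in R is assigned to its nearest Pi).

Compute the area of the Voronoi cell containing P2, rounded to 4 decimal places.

Area of P2's cell: 204.5886

1. box [0,17]×[0,39]: [(0, 0) (17, 0) (17, 39) (0, 39)]
2. ⊥bis P2·P0 via (13.535,16.435): [(0, 15.3371) (17, 16.7161) (17, 39) (0, 39)]  |A|=390.5482
3. ⊥bis P2·P1 via (7.185,29.28): [(13.1753, 16.4058) (17, 16.7161) (17, 39) (2.6623, 39)]  |A|=204.5886
4. canonical 4-gon: [(13.1753, 16.4058) (17, 16.7161) (17, 39) (2.6623, 39)]
5. shoelace: 204.5886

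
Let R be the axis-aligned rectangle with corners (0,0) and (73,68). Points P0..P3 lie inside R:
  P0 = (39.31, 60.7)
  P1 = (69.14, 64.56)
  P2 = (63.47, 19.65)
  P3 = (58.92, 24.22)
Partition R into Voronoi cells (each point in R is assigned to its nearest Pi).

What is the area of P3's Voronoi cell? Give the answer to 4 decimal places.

Area of P3's cell: 1924.7493

1. box [0,73]×[0,68]: [(0, 0) (73, 0) (73, 68) (0, 68)]
2. ⊥bis P3·P0 via (49.115,42.46): [(0, 16.058) (0, 0) (73, 0) (73, 55.2995)]  |A|=2604.5484
3. ⊥bis P3·P1 via (64.03,44.39): [(56.3329, 46.34) (0, 16.058) (0, 0) (73, 0) (73, 42.1175)]  |A|=2494.6956
4. ⊥bis P3·P2 via (61.195,21.935): [(56.3329, 46.34) (0, 16.058) (0, 0) (39.1636, 0) (73, 33.6883) (73, 42.1175)]  |A|=1924.7493
5. canonical 6-gon: [(56.3329, 46.34) (0, 16.058) (0, 0) (39.1636, 0) (73, 33.6883) (73, 42.1175)]
6. shoelace: 1924.7493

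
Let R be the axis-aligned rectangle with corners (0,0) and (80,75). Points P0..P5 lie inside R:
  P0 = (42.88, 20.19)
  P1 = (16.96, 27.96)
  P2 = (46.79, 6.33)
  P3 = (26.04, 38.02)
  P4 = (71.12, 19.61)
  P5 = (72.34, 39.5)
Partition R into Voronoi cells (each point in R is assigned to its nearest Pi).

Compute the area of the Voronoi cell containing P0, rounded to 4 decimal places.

Area of P0's cell: 629.7779

1. box [0,80]×[0,75]: [(0, 0) (80, 0) (80, 75) (0, 75)]
2. ⊥bis P0·P1 via (29.92,24.075): [(22.7031, 0) (80, 0) (80, 75) (45.1857, 75)]  |A|=3454.1706
3. ⊥bis P0·P2 via (44.835,13.26): [(25.0007, 7.6646) (80, 23.1803) (80, 75) (45.1857, 75)]  |A|=2597.1415
4. ⊥bis P0·P3 via (34.46,29.105): [(30.2303, 25.1102) (25.0007, 7.6646) (80, 23.1803) (80, 72.1164)]  |A|=1656.9444
5. ⊥bis P0·P4 via (57,19.9): [(57.6387, 50.9967) (30.2303, 25.1102) (25.0007, 7.6646) (56.9337, 16.6731)]  |A|=716.2412
6. ⊥bis P0·P5 via (57.61,29.845): [(57.2166, 30.4452) (49.0579, 42.8924) (30.2303, 25.1102) (25.0007, 7.6646) (56.9337, 16.6731)]  |A|=629.7779
7. canonical 5-gon: [(57.2166, 30.4452) (49.0579, 42.8924) (30.2303, 25.1102) (25.0007, 7.6646) (56.9337, 16.6731)]
8. shoelace: 629.7779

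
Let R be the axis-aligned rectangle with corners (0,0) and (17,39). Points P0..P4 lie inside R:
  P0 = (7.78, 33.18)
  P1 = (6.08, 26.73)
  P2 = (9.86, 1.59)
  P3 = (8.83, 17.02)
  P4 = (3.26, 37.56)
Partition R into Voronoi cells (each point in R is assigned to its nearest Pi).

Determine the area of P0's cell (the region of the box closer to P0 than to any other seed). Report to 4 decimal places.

Area of P0's cell: 120.3703

1. box [0,17]×[0,39]: [(0, 0) (17, 0) (17, 39) (0, 39)]
2. ⊥bis P0·P1 via (6.93,29.955): [(0, 31.7815) (17, 27.3009) (17, 39) (0, 39)]  |A|=160.7996
3. ⊥bis P0·P2 via (8.82,17.385): [(0, 31.7815) (17, 27.3009) (17, 39) (0, 39)]  |A|=160.7996
4. ⊥bis P0·P3 via (8.305,25.1): [(0, 31.7815) (17, 27.3009) (17, 39) (0, 39)]  |A|=160.7996
5. ⊥bis P0·P4 via (5.52,35.37): [(1.6271, 31.3527) (17, 27.3009) (17, 39) (9.0376, 39)]  |A|=120.3703
6. canonical 4-gon: [(1.6271, 31.3527) (17, 27.3009) (17, 39) (9.0376, 39)]
7. shoelace: 120.3703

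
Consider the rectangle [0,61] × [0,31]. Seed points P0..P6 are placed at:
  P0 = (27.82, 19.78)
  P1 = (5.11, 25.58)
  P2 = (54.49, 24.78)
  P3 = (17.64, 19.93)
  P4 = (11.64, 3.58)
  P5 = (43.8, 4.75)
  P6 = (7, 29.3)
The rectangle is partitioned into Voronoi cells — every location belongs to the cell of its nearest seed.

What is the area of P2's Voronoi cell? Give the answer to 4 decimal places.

Area of P2's cell: 348.6782

1. box [0,61]×[0,31]: [(0, 0) (61, 0) (61, 31) (0, 31)]
2. ⊥bis P2·P0 via (41.155,22.28): [(45.332, 0) (61, 0) (61, 31) (39.5202, 31)]  |A|=575.7912
3. ⊥bis P2·P1 via (29.8,25.18): [(45.332, 0) (61, 0) (61, 31) (39.5202, 31)]  |A|=575.7912
4. ⊥bis P2·P3 via (36.065,22.355): [(45.332, 0) (61, 0) (61, 31) (39.5202, 31)]  |A|=575.7912
5. ⊥bis P2·P4 via (33.065,14.18): [(45.332, 0) (61, 0) (61, 31) (39.5202, 31)]  |A|=575.7912
6. ⊥bis P2·P5 via (49.145,14.765): [(41.8322, 18.6678) (61, 8.438) (61, 31) (39.5202, 31)]  |A|=348.6782
7. ⊥bis P2·P6 via (30.745,27.04): [(41.8322, 18.6678) (61, 8.438) (61, 31) (39.5202, 31)]  |A|=348.6782
8. canonical 4-gon: [(41.8322, 18.6678) (61, 8.438) (61, 31) (39.5202, 31)]
9. shoelace: 348.6782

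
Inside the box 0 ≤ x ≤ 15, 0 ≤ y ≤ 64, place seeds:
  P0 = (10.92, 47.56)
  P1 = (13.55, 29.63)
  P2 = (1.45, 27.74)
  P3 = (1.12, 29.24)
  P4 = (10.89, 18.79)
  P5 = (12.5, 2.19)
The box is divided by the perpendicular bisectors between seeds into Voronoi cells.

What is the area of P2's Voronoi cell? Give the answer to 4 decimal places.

Area of P2's cell: 63.3767

1. box [0,15]×[0,64]: [(0, 0) (15, 0) (15, 64) (0, 64)]
2. ⊥bis P2·P0 via (6.185,37.65): [(0, 40.6052) (0, 0) (15, 0) (15, 33.4382)]  |A|=555.3254
3. ⊥bis P2·P1 via (7.5,28.685): [(6.0928, 37.6941) (0, 40.6052) (0, 0) (11.9805, 0)]  |A|=349.4974
4. ⊥bis P2·P3 via (1.285,28.49): [(7.323, 29.8184) (0, 28.2073) (0, 0) (11.9805, 0)]  |A|=281.9008
5. ⊥bis P2·P4 via (6.17,23.265): [(8.0387, 25.236) (7.323, 29.8184) (0, 28.2073) (0, 16.7572)]  |A|=63.3767
6. ⊥bis P2·P5 via (6.975,14.965): [(8.0387, 25.236) (7.323, 29.8184) (0, 28.2073) (0, 16.7572)]  |A|=63.3767
7. canonical 4-gon: [(8.0387, 25.236) (7.323, 29.8184) (0, 28.2073) (0, 16.7572)]
8. shoelace: 63.3767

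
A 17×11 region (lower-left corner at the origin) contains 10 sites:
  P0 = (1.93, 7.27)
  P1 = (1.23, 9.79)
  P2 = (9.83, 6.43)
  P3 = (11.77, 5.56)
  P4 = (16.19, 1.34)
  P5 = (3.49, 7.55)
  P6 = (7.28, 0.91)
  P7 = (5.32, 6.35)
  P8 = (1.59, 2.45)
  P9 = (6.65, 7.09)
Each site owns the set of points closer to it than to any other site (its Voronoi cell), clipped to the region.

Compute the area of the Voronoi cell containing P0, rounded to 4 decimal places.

1. box [0,17]×[0,11]: [(0, 0) (17, 0) (17, 11) (0, 11)]
2. ⊥bis P0·P1 via (1.58,8.53): [(0, 8.0911) (0, 0) (17, 0) (17, 11) (10.472, 11)]  |A|=171.7691
3. ⊥bis P0·P2 via (5.88,6.85): [(6.1949, 9.8119) (0, 8.0911) (0, 0) (5.1516, 0)]  |A|=50.3358
4. ⊥bis P0·P3 via (6.85,6.415): [(6.1949, 9.8119) (0, 8.0911) (0, 0) (5.1516, 0)]  |A|=50.3358
5. ⊥bis P0·P4 via (9.06,4.305): [(6.1949, 9.8119) (0, 8.0911) (0, 0) (5.1516, 0)]  |A|=50.3358
6. ⊥bis P0·P5 via (2.71,7.41): [(2.4649, 8.7758) (0, 8.0911) (0, 0) (4.04, 0)]  |A|=27.6988
7. ⊥bis P0·P6 via (4.605,4.09): [(3.4763, 3.1406) (2.4649, 8.7758) (0, 8.0911) (0, 0.2163)]  |A|=20.9789
8. ⊥bis P0·P7 via (3.625,6.81): [(2.3786, 2.2171) (3.1391, 5.0195) (2.4649, 8.7758) (0, 8.0911) (0, 0.2163)]  |A|=19.792
9. ⊥bis P0·P8 via (1.76,4.86): [(3.0707, 4.7675) (3.1391, 5.0195) (2.4649, 8.7758) (0, 8.0911) (0, 4.9841)]  |A|=10.1309
10. ⊥bis P0·P9 via (4.29,7.18): [(3.0707, 4.7675) (3.1391, 5.0195) (2.4649, 8.7758) (0, 8.0911) (0, 4.9841)]  |A|=10.1309
11. canonical 5-gon: [(3.0707, 4.7675) (3.1391, 5.0195) (2.4649, 8.7758) (0, 8.0911) (0, 4.9841)]
12. shoelace: 10.1309

Area of P0's cell: 10.1309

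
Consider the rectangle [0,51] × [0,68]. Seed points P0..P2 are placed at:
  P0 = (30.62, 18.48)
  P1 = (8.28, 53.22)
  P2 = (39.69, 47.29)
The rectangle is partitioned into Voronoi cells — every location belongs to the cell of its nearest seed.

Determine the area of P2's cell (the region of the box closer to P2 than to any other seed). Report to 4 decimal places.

1. box [0,51]×[0,68]: [(0, 0) (51, 0) (51, 68) (0, 68)]
2. ⊥bis P2·P0 via (35.155,32.885): [(0, 43.9525) (51, 27.8967) (51, 68) (0, 68)]  |A|=1635.8454
3. ⊥bis P2·P1 via (23.985,50.255): [(21.5163, 37.1788) (51, 27.8967) (51, 68) (27.3351, 68)]  |A|=955.8879
4. canonical 4-gon: [(21.5163, 37.1788) (51, 27.8967) (51, 68) (27.3351, 68)]
5. shoelace: 955.8879

Area of P2's cell: 955.8879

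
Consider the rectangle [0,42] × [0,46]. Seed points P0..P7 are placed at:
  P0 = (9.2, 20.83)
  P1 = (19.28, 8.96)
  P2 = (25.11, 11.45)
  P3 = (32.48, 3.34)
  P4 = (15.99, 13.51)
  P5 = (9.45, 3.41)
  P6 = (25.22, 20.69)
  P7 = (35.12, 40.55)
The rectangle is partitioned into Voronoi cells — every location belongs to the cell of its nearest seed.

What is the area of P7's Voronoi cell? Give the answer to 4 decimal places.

Area of P7's cell: 403.7631

1. box [0,42]×[0,46]: [(0, 0) (42, 0) (42, 46) (0, 46)]
2. ⊥bis P7·P0 via (22.16,30.69): [(42, 4.6123) (42, 46) (10.5121, 46)]  |A|=651.606
3. ⊥bis P7·P1 via (27.2,24.755): [(26.3518, 25.1803) (42, 17.3339) (42, 46) (10.5121, 46)]  |A|=552.0705
4. ⊥bis P7·P2 via (30.115,26): [(24.1731, 28.0439) (42, 21.9117) (42, 46) (10.5121, 46)]  |A|=497.4086
5. ⊥bis P7·P3 via (33.8,21.945): [(24.1731, 28.0439) (42, 21.9117) (42, 46) (10.5121, 46)]  |A|=497.4086
6. ⊥bis P7·P4 via (25.555,27.03): [(24.1731, 28.0439) (42, 21.9117) (42, 46) (10.5121, 46)]  |A|=497.4086
7. ⊥bis P7·P5 via (22.285,21.98): [(24.1731, 28.0439) (42, 21.9117) (42, 46) (10.5121, 46)]  |A|=497.4086
8. ⊥bis P7·P6 via (30.17,30.62): [(17.352, 37.0096) (42, 24.7229) (42, 46) (10.5121, 46)]  |A|=403.7631
9. canonical 4-gon: [(17.352, 37.0096) (42, 24.7229) (42, 46) (10.5121, 46)]
10. shoelace: 403.7631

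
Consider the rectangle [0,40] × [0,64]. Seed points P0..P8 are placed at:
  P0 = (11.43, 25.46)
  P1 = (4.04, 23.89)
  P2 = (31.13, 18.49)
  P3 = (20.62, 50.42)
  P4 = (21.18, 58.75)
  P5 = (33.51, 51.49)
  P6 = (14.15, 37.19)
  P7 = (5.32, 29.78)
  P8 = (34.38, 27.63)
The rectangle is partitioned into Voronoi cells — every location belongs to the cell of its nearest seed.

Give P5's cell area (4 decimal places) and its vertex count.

1. box [0,40]×[0,64]: [(0, 0) (40, 0) (40, 64) (0, 64)]
2. ⊥bis P5·P0 via (22.47,38.475): [(0, 57.5352) (40, 23.6051) (40, 64) (0, 64)]  |A|=937.1927
3. ⊥bis P5·P1 via (18.775,37.69): [(0, 57.7371) (0.9196, 56.7552) (40, 23.6051) (40, 64) (0, 64)]  |A|=937.0999
4. ⊥bis P5·P2 via (32.32,34.99): [(0, 57.7371) (0.9196, 56.7552) (26.0449, 35.4426) (40, 34.4361) (40, 64) (0, 64)]  |A|=861.5264
5. ⊥bis P5·P3 via (27.065,50.955): [(28.3666, 35.2751) (40, 34.4361) (40, 64) (25.9821, 64)]  |A|=373.2952
6. ⊥bis P5·P4 via (27.345,55.12): [(26.7966, 54.1886) (28.3666, 35.2751) (40, 34.4361) (40, 64) (32.5736, 64)]  |A|=340.9593
7. ⊥bis P5·P6 via (23.83,44.34): [(26.7966, 54.1886) (28.0932, 38.5682) (30.6471, 35.1106) (40, 34.4361) (40, 64) (32.5736, 64)]  |A|=337.2268
8. ⊥bis P5·P7 via (19.415,40.635): [(26.7966, 54.1886) (28.0932, 38.5682) (30.6471, 35.1106) (40, 34.4361) (40, 64) (32.5736, 64)]  |A|=337.2268
9. ⊥bis P5·P8 via (33.945,39.56): [(26.7966, 54.1886) (28.0288, 39.3443) (40, 39.7808) (40, 64) (32.5736, 64)]  |A|=285.4409
10. canonical 5-gon: [(26.7966, 54.1886) (28.0288, 39.3443) (40, 39.7808) (40, 64) (32.5736, 64)]
11. shoelace: 285.4409

Area of P5's cell: 285.4409 (5 vertices)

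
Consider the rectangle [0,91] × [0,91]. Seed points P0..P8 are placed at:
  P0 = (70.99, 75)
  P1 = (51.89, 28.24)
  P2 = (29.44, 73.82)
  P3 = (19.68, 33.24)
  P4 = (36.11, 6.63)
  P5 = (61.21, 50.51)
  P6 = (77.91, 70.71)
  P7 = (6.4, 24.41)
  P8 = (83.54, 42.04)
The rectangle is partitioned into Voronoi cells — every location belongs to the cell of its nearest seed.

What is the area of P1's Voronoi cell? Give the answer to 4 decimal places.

Area of P1's cell: 1196.3702

1. box [0,91]×[0,91]: [(0, 0) (91, 0) (91, 91) (0, 91)]
2. ⊥bis P1·P0 via (61.44,51.62): [(0, 76.7163) (0, 0) (91, 0) (91, 39.5457)]  |A|=5289.9203
3. ⊥bis P1·P2 via (40.665,51.03): [(50.7381, 55.9914) (0, 31.0008) (0, 0) (91, 0) (91, 39.5457)]  |A|=4130.1624
4. ⊥bis P1·P3 via (35.785,30.74): [(50.7381, 55.9914) (38.7914, 50.1072) (31.0132, 0) (91, 0) (91, 39.5457)]  |A|=2751.8879
5. ⊥bis P1·P4 via (44,17.435): [(50.7381, 55.9914) (38.7914, 50.1072) (34.7663, 24.1776) (67.8764, 0) (91, 0) (91, 39.5457)]  |A|=2306.2554
6. ⊥bis P1·P5 via (56.55,39.375): [(38.3103, 47.0083) (34.7663, 24.1776) (67.8764, 0) (91, 0) (91, 24.9577)]  |A|=1621.8117
7. ⊥bis P1·P6 via (64.9,49.475): [(38.3103, 47.0083) (34.7663, 24.1776) (67.8764, 0) (91, 0) (91, 24.9577)]  |A|=1621.8117
8. ⊥bis P1·P7 via (29.145,26.325): [(38.3103, 47.0083) (34.7663, 24.1776) (67.8764, 0) (91, 0) (91, 24.9577)]  |A|=1621.8117
9. ⊥bis P1·P8 via (67.715,35.14): [(67.9484, 34.6048) (38.3103, 47.0083) (34.7663, 24.1776) (67.8764, 0) (83.0367, 0)]  |A|=1196.3702
10. canonical 5-gon: [(67.9484, 34.6048) (38.3103, 47.0083) (34.7663, 24.1776) (67.8764, 0) (83.0367, 0)]
11. shoelace: 1196.3702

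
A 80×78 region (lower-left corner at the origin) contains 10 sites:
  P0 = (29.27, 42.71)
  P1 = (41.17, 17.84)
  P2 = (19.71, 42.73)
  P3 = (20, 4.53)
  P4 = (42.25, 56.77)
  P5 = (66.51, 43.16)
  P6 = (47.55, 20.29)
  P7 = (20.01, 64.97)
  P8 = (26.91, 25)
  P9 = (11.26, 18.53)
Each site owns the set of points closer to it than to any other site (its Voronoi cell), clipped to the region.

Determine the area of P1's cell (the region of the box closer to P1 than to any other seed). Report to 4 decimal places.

Area of P1's cell: 364.1645

1. box [0,80]×[0,78]: [(0, 0) (80, 0) (80, 78) (0, 78)]
2. ⊥bis P1·P0 via (35.22,30.275): [(0, 13.4226) (0, 0) (80, 0) (80, 51.7017)]  |A|=2604.9739
3. ⊥bis P1·P2 via (30.44,30.285): [(24.4532, 25.1232) (0, 4.0398) (0, 0) (80, 0) (80, 51.7017)]  |A|=2490.2539
4. ⊥bis P1·P3 via (30.585,11.185): [(24.4532, 25.1232) (22.7468, 23.652) (37.6172, 0) (80, 0) (80, 51.7017)]  |A|=1999.4469
5. ⊥bis P1·P4 via (41.71,37.305): [(49.4626, 37.0899) (24.4532, 25.1232) (22.7468, 23.652) (37.6172, 0) (80, 0) (80, 36.2428)]  |A|=1763.4091
6. ⊥bis P1·P5 via (53.84,30.5): [(47.9693, 36.3754) (24.4532, 25.1232) (22.7468, 23.652) (37.6172, 0) (80, 0) (80, 4.3193)]  |A|=1240.601
7. ⊥bis P1·P6 via (44.36,19.065): [(39.3047, 32.2295) (24.4532, 25.1232) (22.7468, 23.652) (37.6172, 0) (51.6812, 0)]  |A|=491.0883
8. ⊥bis P1·P7 via (30.59,41.405): [(39.3047, 32.2295) (24.4532, 25.1232) (22.7468, 23.652) (37.6172, 0) (51.6812, 0)]  |A|=491.0883
9. ⊥bis P1·P8 via (34.04,21.42): [(39.3752, 32.0457) (29.6487, 12.6742) (37.6172, 0) (51.6812, 0)]  |A|=364.1645
10. ⊥bis P1·P9 via (26.215,18.185): [(39.3752, 32.0457) (29.6487, 12.6742) (37.6172, 0) (51.6812, 0)]  |A|=364.1645
11. canonical 4-gon: [(39.3752, 32.0457) (29.6487, 12.6742) (37.6172, 0) (51.6812, 0)]
12. shoelace: 364.1645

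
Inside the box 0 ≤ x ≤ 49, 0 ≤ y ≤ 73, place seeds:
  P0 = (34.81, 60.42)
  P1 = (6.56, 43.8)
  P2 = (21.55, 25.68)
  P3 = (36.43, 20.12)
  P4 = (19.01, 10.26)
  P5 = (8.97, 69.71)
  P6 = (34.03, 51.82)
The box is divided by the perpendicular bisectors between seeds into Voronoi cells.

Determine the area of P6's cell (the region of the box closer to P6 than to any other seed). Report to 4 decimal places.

1. box [0,49]×[0,73]: [(0, 0) (49, 0) (49, 73) (0, 73)]
2. ⊥bis P6·P0 via (34.42,56.12): [(0, 59.2418) (0, 0) (49, 0) (49, 54.7976)]  |A|=2793.9663
3. ⊥bis P6·P1 via (20.295,47.81): [(17.4187, 57.662) (34.2534, 0) (49, 0) (49, 54.7976)]  |A|=1290.4513
4. ⊥bis P6·P2 via (27.79,38.75): [(17.4187, 57.662) (22.1546, 41.4405) (49, 28.6237) (49, 54.7976)]  |A|=600.6896
5. ⊥bis P6·P3 via (35.23,35.97): [(17.4187, 57.662) (22.1546, 41.4405) (33.8342, 35.8643) (49, 37.0125) (49, 54.7976)]  |A|=537.0782
6. ⊥bis P6·P4 via (26.52,31.04): [(17.4187, 57.662) (22.1546, 41.4405) (33.8342, 35.8643) (49, 37.0125) (49, 54.7976)]  |A|=537.0782
7. ⊥bis P6·P5 via (21.5,60.765): [(19.1713, 57.503) (17.9603, 55.8067) (22.1546, 41.4405) (33.8342, 35.8643) (49, 37.0125) (49, 54.7976)]  |A|=535.4954
8. canonical 6-gon: [(19.1713, 57.503) (17.9603, 55.8067) (22.1546, 41.4405) (33.8342, 35.8643) (49, 37.0125) (49, 54.7976)]
9. shoelace: 535.4954

Area of P6's cell: 535.4954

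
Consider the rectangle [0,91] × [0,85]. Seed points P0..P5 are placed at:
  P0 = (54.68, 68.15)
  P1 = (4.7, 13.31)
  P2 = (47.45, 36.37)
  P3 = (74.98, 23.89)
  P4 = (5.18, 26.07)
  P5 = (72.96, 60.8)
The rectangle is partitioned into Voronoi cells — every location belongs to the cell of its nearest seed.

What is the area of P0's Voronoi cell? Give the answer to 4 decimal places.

1. box [0,91]×[0,85]: [(0, 0) (91, 0) (91, 85) (0, 85)]
2. ⊥bis P0·P1 via (29.69,40.73): [(0, 67.7888) (74.3805, 0) (91, 0) (91, 85) (0, 85)]  |A|=5213.9151
3. ⊥bis P0·P2 via (51.065,52.26): [(0, 67.7888) (5.7195, 62.5762) (91, 43.1747) (91, 85) (0, 85)]  |A|=2852.9439
4. ⊥bis P0·P3 via (64.83,46.02): [(0, 67.7888) (5.7195, 62.5762) (69.3602, 48.0978) (91, 58.023) (91, 85) (0, 85)]  |A|=2692.2877
5. ⊥bis P0·P4 via (29.93,47.11): [(0, 82.3176) (19.4347, 59.4559) (69.3602, 48.0978) (91, 58.023) (91, 85) (0, 85)]  |A|=2524.2836
6. ⊥bis P0·P5 via (63.82,64.475): [(0, 82.3176) (19.4347, 59.4559) (58.2513, 50.6251) (72.0727, 85) (0, 85)]  |A|=1674.7647
7. canonical 5-gon: [(0, 82.3176) (19.4347, 59.4559) (58.2513, 50.6251) (72.0727, 85) (0, 85)]
8. shoelace: 1674.7647

Area of P0's cell: 1674.7647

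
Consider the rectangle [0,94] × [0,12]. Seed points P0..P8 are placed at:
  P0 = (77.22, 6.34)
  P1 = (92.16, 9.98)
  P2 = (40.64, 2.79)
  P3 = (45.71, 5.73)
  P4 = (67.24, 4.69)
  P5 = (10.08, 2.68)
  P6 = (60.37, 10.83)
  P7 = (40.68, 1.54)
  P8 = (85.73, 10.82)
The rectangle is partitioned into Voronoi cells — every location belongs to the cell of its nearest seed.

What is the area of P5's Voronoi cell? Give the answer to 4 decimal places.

Area of P5's cell: 304.1216

1. box [0,94]×[0,12]: [(0, 0) (94, 0) (94, 12) (0, 12)]
2. ⊥bis P5·P0 via (43.65,4.51): [(0, 0) (43.8959, 0) (43.2417, 12) (0, 12)]  |A|=522.8253
3. ⊥bis P5·P1 via (51.12,6.33): [(0, 0) (43.8959, 0) (43.2417, 12) (0, 12)]  |A|=522.8253
4. ⊥bis P5·P2 via (25.36,2.735): [(0, 0) (25.3698, 0) (25.3267, 12) (0, 12)]  |A|=304.179
5. ⊥bis P5·P3 via (27.895,4.205): [(0, 0) (25.3698, 0) (25.3267, 12) (0, 12)]  |A|=304.179
6. ⊥bis P5·P4 via (38.66,3.685): [(0, 0) (25.3698, 0) (25.3267, 12) (0, 12)]  |A|=304.179
7. ⊥bis P5·P6 via (35.225,6.755): [(0, 0) (25.3698, 0) (25.3267, 12) (0, 12)]  |A|=304.179
8. ⊥bis P5·P7 via (25.38,2.11): [(0, 0) (25.3014, 0) (25.3638, 1.6755) (25.3267, 12) (0, 12)]  |A|=304.1216
9. ⊥bis P5·P8 via (47.905,6.75): [(0, 0) (25.3014, 0) (25.3638, 1.6755) (25.3267, 12) (0, 12)]  |A|=304.1216
10. canonical 5-gon: [(0, 0) (25.3014, 0) (25.3638, 1.6755) (25.3267, 12) (0, 12)]
11. shoelace: 304.1216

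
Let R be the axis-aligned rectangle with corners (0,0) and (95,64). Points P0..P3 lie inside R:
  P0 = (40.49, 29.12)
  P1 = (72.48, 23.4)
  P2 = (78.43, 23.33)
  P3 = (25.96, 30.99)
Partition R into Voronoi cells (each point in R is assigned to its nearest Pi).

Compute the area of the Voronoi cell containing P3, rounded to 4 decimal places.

1. box [0,95]×[0,64]: [(0, 0) (95, 0) (95, 64) (0, 64)]
2. ⊥bis P3·P0 via (33.225,30.055): [(0, 0) (29.3569, 0) (37.5937, 64) (0, 64)]  |A|=2142.4205
3. ⊥bis P3·P1 via (49.22,27.195): [(0, 0) (29.3569, 0) (37.5937, 64) (0, 64)]  |A|=2142.4205
4. ⊥bis P3·P2 via (52.195,27.16): [(0, 0) (29.3569, 0) (37.5937, 64) (0, 64)]  |A|=2142.4205
5. canonical 4-gon: [(0, 0) (29.3569, 0) (37.5937, 64) (0, 64)]
6. shoelace: 2142.4205

Area of P3's cell: 2142.4205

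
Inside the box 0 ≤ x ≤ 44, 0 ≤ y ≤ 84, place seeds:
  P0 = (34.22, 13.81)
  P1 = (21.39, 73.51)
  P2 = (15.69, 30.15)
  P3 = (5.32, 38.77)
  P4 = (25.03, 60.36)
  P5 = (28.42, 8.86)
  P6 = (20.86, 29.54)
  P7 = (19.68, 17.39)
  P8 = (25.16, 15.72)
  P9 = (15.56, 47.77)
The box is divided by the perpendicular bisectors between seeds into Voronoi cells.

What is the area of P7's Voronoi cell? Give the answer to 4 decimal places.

1. box [0,44]×[0,84]: [(0, 0) (44, 0) (44, 84) (0, 84)]
2. ⊥bis P7·P0 via (26.95,15.6): [(0, 0) (23.109, 0) (43.7913, 84) (0, 84)]  |A|=2809.8116
3. ⊥bis P7·P1 via (20.535,45.45): [(0, 46.0757) (0, 0) (23.109, 0) (34.1971, 45.0337)]  |A|=1308.1698
4. ⊥bis P7·P2 via (17.685,23.77): [(0, 18.24) (0, 0) (23.109, 0) (29.9022, 27.5903)]  |A|=591.4997
5. ⊥bis P7·P3 via (12.5,28.08): [(0, 18.24) (0, 0) (23.109, 0) (29.9022, 27.5903)]  |A|=591.4997
6. ⊥bis P7·P4 via (22.355,38.875): [(0, 18.24) (0, 0) (23.109, 0) (29.9022, 27.5903)]  |A|=591.4997
7. ⊥bis P7·P5 via (24.05,13.125): [(0, 18.24) (0, 0) (11.2404, 0) (27.1135, 16.2639) (29.9022, 27.5903)]  |A|=494.9846
8. ⊥bis P7·P6 via (20.27,23.465): [(17.5534, 23.7288) (0, 18.24) (0, 0) (11.2404, 0) (27.1135, 16.2639) (28.6853, 22.6477)]  |A|=466.8167
9. ⊥bis P7·P8 via (22.42,16.555): [(24.4034, 23.0636) (17.5534, 23.7288) (0, 18.24) (0, 0) (11.2404, 0) (20.1601, 9.1394)]  |A|=419.5287
10. ⊥bis P7·P9 via (17.62,32.58): [(24.4034, 23.0636) (17.5534, 23.7288) (0, 18.24) (0, 0) (11.2404, 0) (20.1601, 9.1394)]  |A|=419.5287
11. canonical 6-gon: [(24.4034, 23.0636) (17.5534, 23.7288) (0, 18.24) (0, 0) (11.2404, 0) (20.1601, 9.1394)]
12. shoelace: 419.5287

Area of P7's cell: 419.5287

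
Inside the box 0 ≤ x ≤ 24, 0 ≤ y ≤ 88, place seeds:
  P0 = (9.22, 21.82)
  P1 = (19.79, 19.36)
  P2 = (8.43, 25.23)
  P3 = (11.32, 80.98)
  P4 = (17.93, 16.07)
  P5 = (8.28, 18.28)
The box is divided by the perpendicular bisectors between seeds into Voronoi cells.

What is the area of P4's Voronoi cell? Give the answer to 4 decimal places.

1. box [0,24]×[0,88]: [(0, 0) (24, 0) (24, 88) (0, 88)]
2. ⊥bis P4·P0 via (13.575,18.945): [(1.0683, 0) (24, 0) (24, 34.7366)]  |A|=398.2855
3. ⊥bis P4·P1 via (18.86,17.715): [(14.4201, 20.2251) (1.0683, 0) (24, 0) (24, 14.8091)]  |A|=302.8335
4. ⊥bis P4·P2 via (13.18,20.65): [(14.4201, 20.2251) (1.0683, 0) (24, 0) (24, 14.8091)]  |A|=302.8335
5. ⊥bis P4·P3 via (14.625,48.525): [(14.4201, 20.2251) (1.0683, 0) (24, 0) (24, 14.8091)]  |A|=302.8335
6. ⊥bis P4·P5 via (13.105,17.175): [(14.4201, 20.2251) (13.476, 18.7951) (9.1717, 0) (24, 0) (24, 14.8091)]  |A|=226.6815
7. canonical 5-gon: [(14.4201, 20.2251) (13.476, 18.7951) (9.1717, 0) (24, 0) (24, 14.8091)]
8. shoelace: 226.6815

Area of P4's cell: 226.6815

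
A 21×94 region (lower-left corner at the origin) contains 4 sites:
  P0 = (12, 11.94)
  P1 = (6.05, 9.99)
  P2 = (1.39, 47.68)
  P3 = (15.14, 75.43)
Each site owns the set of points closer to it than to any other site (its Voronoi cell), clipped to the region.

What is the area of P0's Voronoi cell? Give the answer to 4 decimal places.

Area of P0's cell: 423.8405

1. box [0,21]×[0,94]: [(0, 0) (21, 0) (21, 94) (0, 94)]
2. ⊥bis P0·P1 via (9.025,10.965): [(0, 38.5028) (12.6186, 0) (21, 0) (21, 94) (0, 94)]  |A|=1731.0747
3. ⊥bis P0·P2 via (6.695,29.81): [(3.1899, 28.7695) (12.6186, 0) (21, 0) (21, 34.0567)]  |A|=423.8405
4. ⊥bis P0·P3 via (13.57,43.685): [(3.1899, 28.7695) (12.6186, 0) (21, 0) (21, 34.0567)]  |A|=423.8405
5. canonical 4-gon: [(3.1899, 28.7695) (12.6186, 0) (21, 0) (21, 34.0567)]
6. shoelace: 423.8405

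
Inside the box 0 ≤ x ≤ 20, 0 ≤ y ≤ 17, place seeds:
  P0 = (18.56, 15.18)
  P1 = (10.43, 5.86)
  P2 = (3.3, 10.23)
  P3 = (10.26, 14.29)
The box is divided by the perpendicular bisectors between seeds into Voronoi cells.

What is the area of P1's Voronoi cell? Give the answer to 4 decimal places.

1. box [0,20]×[0,17]: [(0, 0) (20, 0) (20, 17) (0, 17)]
2. ⊥bis P1·P0 via (14.495,10.52): [(0, 0) (20, 0) (20, 5.7179) (7.0665, 17) (0, 17)]  |A|=267.0415
3. ⊥bis P1·P2 via (6.865,8.045): [(1.9342, 0) (20, 0) (20, 5.7179) (10.5116, 13.9948)]  |A|=153.5401
4. ⊥bis P1·P3 via (10.345,10.075): [(8.0812, 10.0293) (1.9342, 0) (20, 0) (20, 5.7179) (14.8998, 10.1669)]  |A|=140.1878
5. canonical 5-gon: [(8.0812, 10.0293) (1.9342, 0) (20, 0) (20, 5.7179) (14.8998, 10.1669)]
6. shoelace: 140.1878

Area of P1's cell: 140.1878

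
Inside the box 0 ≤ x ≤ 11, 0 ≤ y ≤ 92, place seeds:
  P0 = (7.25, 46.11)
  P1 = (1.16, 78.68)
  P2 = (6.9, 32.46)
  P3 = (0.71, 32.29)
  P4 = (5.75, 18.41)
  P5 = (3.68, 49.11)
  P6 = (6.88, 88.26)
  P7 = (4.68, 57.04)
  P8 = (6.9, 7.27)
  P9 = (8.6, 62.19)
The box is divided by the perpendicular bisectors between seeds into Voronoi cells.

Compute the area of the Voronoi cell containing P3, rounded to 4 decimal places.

1. box [0,11]×[0,92]: [(0, 0) (11, 0) (11, 92) (0, 92)]
2. ⊥bis P3·P0 via (3.98,39.2): [(0, 41.0834) (0, 0) (11, 0) (11, 35.8779)]  |A|=423.2876
3. ⊥bis P3·P1 via (0.935,55.485): [(0, 41.0834) (0, 0) (11, 0) (11, 35.8779)]  |A|=423.2876
4. ⊥bis P3·P2 via (3.805,32.375): [(3.6128, 39.3738) (0, 41.0834) (0, 0) (4.6941, 0)]  |A|=166.6258
5. ⊥bis P3·P4 via (3.23,25.35): [(3.9903, 25.6261) (3.6128, 39.3738) (0, 41.0834) (0, 24.1771)]  |A|=58.242
6. ⊥bis P3·P5 via (2.195,40.7): [(3.9903, 25.6261) (3.6128, 39.3738) (0, 41.0834) (0, 24.1771)]  |A|=58.242
7. ⊥bis P3·P6 via (3.795,60.275): [(3.9903, 25.6261) (3.6128, 39.3738) (0, 41.0834) (0, 24.1771)]  |A|=58.242
8. ⊥bis P3·P7 via (2.695,44.665): [(3.9903, 25.6261) (3.6128, 39.3738) (0, 41.0834) (0, 24.1771)]  |A|=58.242
9. ⊥bis P3·P8 via (3.805,19.78): [(3.9903, 25.6261) (3.6128, 39.3738) (0, 41.0834) (0, 24.1771)]  |A|=58.242
10. ⊥bis P3·P9 via (4.655,47.24): [(3.9903, 25.6261) (3.6128, 39.3738) (0, 41.0834) (0, 24.1771)]  |A|=58.242
11. canonical 4-gon: [(3.9903, 25.6261) (3.6128, 39.3738) (0, 41.0834) (0, 24.1771)]
12. shoelace: 58.242

Area of P3's cell: 58.2420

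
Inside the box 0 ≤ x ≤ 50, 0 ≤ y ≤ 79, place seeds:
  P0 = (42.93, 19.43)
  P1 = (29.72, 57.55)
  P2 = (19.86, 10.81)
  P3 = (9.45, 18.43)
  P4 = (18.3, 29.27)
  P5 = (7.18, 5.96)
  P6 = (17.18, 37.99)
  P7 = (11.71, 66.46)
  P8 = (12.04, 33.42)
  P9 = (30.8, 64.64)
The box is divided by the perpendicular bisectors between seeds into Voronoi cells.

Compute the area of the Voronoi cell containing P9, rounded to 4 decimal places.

1. box [0,50]×[0,79]: [(0, 0) (50, 0) (50, 79) (0, 79)]
2. ⊥bis P9·P0 via (36.865,42.035): [(0, 32.144) (50, 45.5592) (50, 79) (0, 79)]  |A|=2007.421
3. ⊥bis P9·P1 via (30.26,61.095): [(0, 65.7044) (50, 58.0881) (50, 79) (0, 79)]  |A|=855.1879
4. ⊥bis P9·P2 via (25.33,37.725): [(0, 65.7044) (50, 58.0881) (50, 79) (0, 79)]  |A|=855.1879
5. ⊥bis P9·P3 via (20.125,41.535): [(0, 65.7044) (50, 58.0881) (50, 79) (0, 79)]  |A|=855.1879
6. ⊥bis P9·P4 via (24.55,46.955): [(0, 65.7044) (50, 58.0881) (50, 79) (0, 79)]  |A|=855.1879
7. ⊥bis P9·P5 via (18.99,35.3): [(0, 65.7044) (50, 58.0881) (50, 79) (0, 79)]  |A|=855.1879
8. ⊥bis P9·P6 via (23.99,51.315): [(0, 65.7044) (50, 58.0881) (50, 79) (0, 79)]  |A|=855.1879
9. ⊥bis P9·P7 via (21.255,65.55): [(20.9653, 62.5108) (50, 58.0881) (50, 79) (22.5373, 79)]  |A|=530.0049
10. ⊥bis P9·P8 via (21.42,49.03): [(20.9653, 62.5108) (50, 58.0881) (50, 79) (22.5373, 79)]  |A|=530.0049
11. canonical 4-gon: [(20.9653, 62.5108) (50, 58.0881) (50, 79) (22.5373, 79)]
12. shoelace: 530.0049

Area of P9's cell: 530.0049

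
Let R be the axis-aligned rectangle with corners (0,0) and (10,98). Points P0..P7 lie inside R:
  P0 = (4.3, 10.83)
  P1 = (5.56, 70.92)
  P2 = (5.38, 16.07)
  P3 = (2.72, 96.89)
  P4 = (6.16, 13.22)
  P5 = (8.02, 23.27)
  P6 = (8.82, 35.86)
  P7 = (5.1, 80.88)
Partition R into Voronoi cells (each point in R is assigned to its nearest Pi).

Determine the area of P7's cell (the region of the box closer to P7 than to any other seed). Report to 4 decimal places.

Area of P7's cell: 131.6228

1. box [0,10]×[0,98]: [(0, 0) (10, 0) (10, 98) (0, 98)]
2. ⊥bis P7·P0 via (4.7,45.855): [(0, 45.9087) (10, 45.7945) (10, 98) (0, 98)]  |A|=521.4843
3. ⊥bis P7·P1 via (5.33,75.9): [(0, 75.6538) (10, 76.1157) (10, 98) (0, 98)]  |A|=221.1524
4. ⊥bis P7·P2 via (5.24,48.475): [(0, 75.6538) (10, 76.1157) (10, 98) (0, 98)]  |A|=221.1524
5. ⊥bis P7·P3 via (3.91,88.885): [(0, 88.3038) (0, 75.6538) (10, 76.1157) (10, 89.7903)]  |A|=131.6228
6. ⊥bis P7·P4 via (5.63,47.05): [(0, 88.3038) (0, 75.6538) (10, 76.1157) (10, 89.7903)]  |A|=131.6228
7. ⊥bis P7·P5 via (6.56,52.075): [(0, 88.3038) (0, 75.6538) (10, 76.1157) (10, 89.7903)]  |A|=131.6228
8. ⊥bis P7·P6 via (6.96,58.37): [(0, 88.3038) (0, 75.6538) (10, 76.1157) (10, 89.7903)]  |A|=131.6228
9. canonical 4-gon: [(0, 88.3038) (0, 75.6538) (10, 76.1157) (10, 89.7903)]
10. shoelace: 131.6228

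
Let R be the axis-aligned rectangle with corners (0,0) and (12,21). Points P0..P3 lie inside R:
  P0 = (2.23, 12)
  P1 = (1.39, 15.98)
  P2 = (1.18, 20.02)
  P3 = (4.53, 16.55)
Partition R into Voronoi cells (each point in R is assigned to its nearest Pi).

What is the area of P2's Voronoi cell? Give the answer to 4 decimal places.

1. box [0,12]×[0,21]: [(0, 0) (12, 0) (12, 21) (0, 21)]
2. ⊥bis P2·P0 via (1.705,16.01): [(0, 15.7868) (12, 17.3578) (12, 21) (0, 21)]  |A|=53.1322
3. ⊥bis P2·P1 via (1.285,18): [(0, 17.9332) (12, 18.557) (12, 21) (0, 21)]  |A|=33.059
4. ⊥bis P2·P3 via (2.855,18.285): [(0, 17.9332) (2.6323, 18.07) (5.6673, 21) (0, 21)]  |A|=12.3388
5. canonical 4-gon: [(0, 17.9332) (2.6323, 18.07) (5.6673, 21) (0, 21)]
6. shoelace: 12.3388

Area of P2's cell: 12.3388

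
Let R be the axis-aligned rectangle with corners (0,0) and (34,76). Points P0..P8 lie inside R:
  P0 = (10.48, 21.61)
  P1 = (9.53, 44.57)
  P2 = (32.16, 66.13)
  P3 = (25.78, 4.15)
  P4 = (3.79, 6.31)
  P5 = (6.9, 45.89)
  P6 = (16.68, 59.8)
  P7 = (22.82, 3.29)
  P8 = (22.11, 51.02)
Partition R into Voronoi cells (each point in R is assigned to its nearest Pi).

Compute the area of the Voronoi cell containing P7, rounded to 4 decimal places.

1. box [0,34]×[0,76]: [(0, 0) (34, 0) (34, 76) (0, 76)]
2. ⊥bis P7·P0 via (16.65,12.45): [(0, 1.2349) (0, 0) (34, 0) (34, 24.1366)]  |A|=431.3156
3. ⊥bis P7·P1 via (16.175,23.93): [(0, 1.2349) (0, 0) (34, 0) (34, 24.1366)]  |A|=431.3156
4. ⊥bis P7·P2 via (27.49,34.71): [(0, 1.2349) (0, 0) (34, 0) (34, 24.1366)]  |A|=431.3156
5. ⊥bis P7·P3 via (24.3,3.72): [(20.9266, 15.3307) (0, 1.2349) (0, 0) (25.3808, 0)]  |A|=207.4732
6. ⊥bis P7·P4 via (13.305,4.8): [(20.9266, 15.3307) (14.264, 10.8428) (12.5433, 0) (25.3808, 0)]  |A|=130.6639
7. ⊥bis P7·P5 via (14.86,24.59): [(20.9266, 15.3307) (14.264, 10.8428) (12.5433, 0) (25.3808, 0)]  |A|=130.6639
8. ⊥bis P7·P6 via (19.75,31.545): [(20.9266, 15.3307) (14.264, 10.8428) (12.5433, 0) (25.3808, 0)]  |A|=130.6639
9. ⊥bis P7·P8 via (22.465,27.155): [(20.9266, 15.3307) (14.264, 10.8428) (12.5433, 0) (25.3808, 0)]  |A|=130.6639
10. canonical 4-gon: [(20.9266, 15.3307) (14.264, 10.8428) (12.5433, 0) (25.3808, 0)]
11. shoelace: 130.6639

Area of P7's cell: 130.6639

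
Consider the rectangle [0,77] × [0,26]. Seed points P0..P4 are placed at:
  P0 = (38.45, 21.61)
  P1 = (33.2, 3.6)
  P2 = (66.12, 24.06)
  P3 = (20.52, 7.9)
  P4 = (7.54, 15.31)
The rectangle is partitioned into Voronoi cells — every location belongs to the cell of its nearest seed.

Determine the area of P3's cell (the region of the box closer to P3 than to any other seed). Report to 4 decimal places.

Area of P3's cell: 302.8018

1. box [0,77]×[0,26]: [(0, 0) (77, 0) (77, 26) (0, 26)]
2. ⊥bis P3·P0 via (29.485,14.755): [(0, 0) (40.7673, 0) (20.8866, 26) (0, 26)]  |A|=801.5005
3. ⊥bis P3·P1 via (26.86,5.75): [(0, 0) (24.9101, 0) (29.782, 14.3666) (20.8866, 26) (0, 26)]  |A|=687.5939
4. ⊥bis P3·P2 via (43.32,15.98): [(0, 0) (24.9101, 0) (29.782, 14.3666) (20.8866, 26) (0, 26)]  |A|=687.5939
5. ⊥bis P3·P4 via (14.03,11.605): [(7.405, 0) (24.9101, 0) (29.782, 14.3666) (21.6659, 24.9808)]  |A|=302.8018
6. canonical 4-gon: [(7.405, 0) (24.9101, 0) (29.782, 14.3666) (21.6659, 24.9808)]
7. shoelace: 302.8018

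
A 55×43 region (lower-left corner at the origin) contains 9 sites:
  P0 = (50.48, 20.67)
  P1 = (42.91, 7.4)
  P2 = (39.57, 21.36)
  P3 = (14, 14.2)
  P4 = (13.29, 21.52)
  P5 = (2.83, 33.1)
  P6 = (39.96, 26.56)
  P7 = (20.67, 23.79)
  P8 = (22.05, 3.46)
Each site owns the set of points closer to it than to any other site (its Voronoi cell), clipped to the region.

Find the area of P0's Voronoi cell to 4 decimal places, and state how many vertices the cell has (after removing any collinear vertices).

Area of P0's cell: 200.7500 (4 vertices)

1. box [0,55]×[0,43]: [(0, 0) (55, 0) (55, 43) (0, 43)]
2. ⊥bis P0·P1 via (46.695,14.035): [(0, 40.6726) (55, 9.2973) (55, 43) (0, 43)]  |A|=990.8265
3. ⊥bis P0·P2 via (45.025,21.015): [(44.6571, 15.1976) (55, 9.2973) (55, 43) (46.4154, 43)]  |A|=293.628
4. ⊥bis P0·P3 via (32.24,17.435): [(44.6571, 15.1976) (55, 9.2973) (55, 43) (46.4154, 43)]  |A|=293.628
5. ⊥bis P0·P4 via (31.885,21.095): [(44.6571, 15.1976) (55, 9.2973) (55, 43) (46.4154, 43)]  |A|=293.628
6. ⊥bis P0·P5 via (26.655,26.885): [(44.6571, 15.1976) (55, 9.2973) (55, 43) (46.4154, 43)]  |A|=293.628
7. ⊥bis P0·P6 via (45.22,23.615): [(45.1855, 23.5535) (44.6571, 15.1976) (55, 9.2973) (55, 41.0828)]  |A|=200.75
8. ⊥bis P0·P7 via (35.575,22.23): [(45.1855, 23.5535) (44.6571, 15.1976) (55, 9.2973) (55, 41.0828)]  |A|=200.75
9. ⊥bis P0·P8 via (36.265,12.065): [(45.1855, 23.5535) (44.6571, 15.1976) (55, 9.2973) (55, 41.0828)]  |A|=200.75
10. canonical 4-gon: [(45.1855, 23.5535) (44.6571, 15.1976) (55, 9.2973) (55, 41.0828)]
11. shoelace: 200.75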